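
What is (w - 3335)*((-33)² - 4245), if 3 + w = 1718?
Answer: 5112720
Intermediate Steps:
w = 1715 (w = -3 + 1718 = 1715)
(w - 3335)*((-33)² - 4245) = (1715 - 3335)*((-33)² - 4245) = -1620*(1089 - 4245) = -1620*(-3156) = 5112720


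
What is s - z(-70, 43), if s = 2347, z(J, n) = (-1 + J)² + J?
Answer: -2624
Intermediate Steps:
z(J, n) = J + (-1 + J)²
s - z(-70, 43) = 2347 - (-70 + (-1 - 70)²) = 2347 - (-70 + (-71)²) = 2347 - (-70 + 5041) = 2347 - 1*4971 = 2347 - 4971 = -2624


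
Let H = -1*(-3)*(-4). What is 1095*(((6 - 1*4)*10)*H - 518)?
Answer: -830010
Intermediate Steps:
H = -12 (H = 3*(-4) = -12)
1095*(((6 - 1*4)*10)*H - 518) = 1095*(((6 - 1*4)*10)*(-12) - 518) = 1095*(((6 - 4)*10)*(-12) - 518) = 1095*((2*10)*(-12) - 518) = 1095*(20*(-12) - 518) = 1095*(-240 - 518) = 1095*(-758) = -830010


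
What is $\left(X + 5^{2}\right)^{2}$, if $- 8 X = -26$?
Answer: $\frac{12769}{16} \approx 798.06$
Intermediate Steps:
$X = \frac{13}{4}$ ($X = \left(- \frac{1}{8}\right) \left(-26\right) = \frac{13}{4} \approx 3.25$)
$\left(X + 5^{2}\right)^{2} = \left(\frac{13}{4} + 5^{2}\right)^{2} = \left(\frac{13}{4} + 25\right)^{2} = \left(\frac{113}{4}\right)^{2} = \frac{12769}{16}$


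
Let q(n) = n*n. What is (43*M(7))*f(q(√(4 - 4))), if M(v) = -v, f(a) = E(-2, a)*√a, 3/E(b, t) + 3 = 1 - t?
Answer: 0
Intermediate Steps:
E(b, t) = 3/(-2 - t) (E(b, t) = 3/(-3 + (1 - t)) = 3/(-2 - t))
q(n) = n²
f(a) = -3*√a/(2 + a) (f(a) = (-3/(2 + a))*√a = -3*√a/(2 + a))
(43*M(7))*f(q(√(4 - 4))) = (43*(-1*7))*(-3*√((√(4 - 4))²)/(2 + (√(4 - 4))²)) = (43*(-7))*(-3*√((√0)²)/(2 + (√0)²)) = -(-903)*√(0²)/(2 + 0²) = -(-903)*√0/(2 + 0) = -(-903)*0/2 = -301*0 = 0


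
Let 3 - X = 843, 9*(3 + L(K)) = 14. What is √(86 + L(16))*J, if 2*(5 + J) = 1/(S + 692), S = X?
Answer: -1481*√761/888 ≈ -46.008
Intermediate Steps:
L(K) = -13/9 (L(K) = -3 + (⅑)*14 = -3 + 14/9 = -13/9)
X = -840 (X = 3 - 1*843 = 3 - 843 = -840)
S = -840
J = -1481/296 (J = -5 + 1/(2*(-840 + 692)) = -5 + (½)/(-148) = -5 + (½)*(-1/148) = -5 - 1/296 = -1481/296 ≈ -5.0034)
√(86 + L(16))*J = √(86 - 13/9)*(-1481/296) = √(761/9)*(-1481/296) = (√761/3)*(-1481/296) = -1481*√761/888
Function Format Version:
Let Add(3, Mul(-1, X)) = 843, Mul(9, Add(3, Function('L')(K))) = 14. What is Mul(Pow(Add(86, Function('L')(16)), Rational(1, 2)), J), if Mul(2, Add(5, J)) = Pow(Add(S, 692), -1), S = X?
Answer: Mul(Rational(-1481, 888), Pow(761, Rational(1, 2))) ≈ -46.008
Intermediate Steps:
Function('L')(K) = Rational(-13, 9) (Function('L')(K) = Add(-3, Mul(Rational(1, 9), 14)) = Add(-3, Rational(14, 9)) = Rational(-13, 9))
X = -840 (X = Add(3, Mul(-1, 843)) = Add(3, -843) = -840)
S = -840
J = Rational(-1481, 296) (J = Add(-5, Mul(Rational(1, 2), Pow(Add(-840, 692), -1))) = Add(-5, Mul(Rational(1, 2), Pow(-148, -1))) = Add(-5, Mul(Rational(1, 2), Rational(-1, 148))) = Add(-5, Rational(-1, 296)) = Rational(-1481, 296) ≈ -5.0034)
Mul(Pow(Add(86, Function('L')(16)), Rational(1, 2)), J) = Mul(Pow(Add(86, Rational(-13, 9)), Rational(1, 2)), Rational(-1481, 296)) = Mul(Pow(Rational(761, 9), Rational(1, 2)), Rational(-1481, 296)) = Mul(Mul(Rational(1, 3), Pow(761, Rational(1, 2))), Rational(-1481, 296)) = Mul(Rational(-1481, 888), Pow(761, Rational(1, 2)))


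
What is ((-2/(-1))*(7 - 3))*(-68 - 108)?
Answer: -1408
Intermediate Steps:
((-2/(-1))*(7 - 3))*(-68 - 108) = (-2*(-1)*4)*(-176) = (2*4)*(-176) = 8*(-176) = -1408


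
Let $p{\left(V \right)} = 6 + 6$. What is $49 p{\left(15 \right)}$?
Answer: $588$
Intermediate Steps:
$p{\left(V \right)} = 12$
$49 p{\left(15 \right)} = 49 \cdot 12 = 588$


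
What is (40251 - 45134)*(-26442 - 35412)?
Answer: 302033082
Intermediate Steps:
(40251 - 45134)*(-26442 - 35412) = -4883*(-61854) = 302033082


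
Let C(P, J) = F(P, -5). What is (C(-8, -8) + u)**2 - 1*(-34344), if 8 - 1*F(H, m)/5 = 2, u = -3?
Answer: 35073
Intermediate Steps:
F(H, m) = 30 (F(H, m) = 40 - 5*2 = 40 - 10 = 30)
C(P, J) = 30
(C(-8, -8) + u)**2 - 1*(-34344) = (30 - 3)**2 - 1*(-34344) = 27**2 + 34344 = 729 + 34344 = 35073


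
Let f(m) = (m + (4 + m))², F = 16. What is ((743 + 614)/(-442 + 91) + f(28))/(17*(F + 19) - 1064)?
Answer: -1262243/164619 ≈ -7.6677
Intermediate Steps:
f(m) = (4 + 2*m)²
((743 + 614)/(-442 + 91) + f(28))/(17*(F + 19) - 1064) = ((743 + 614)/(-442 + 91) + 4*(2 + 28)²)/(17*(16 + 19) - 1064) = (1357/(-351) + 4*30²)/(17*35 - 1064) = (1357*(-1/351) + 4*900)/(595 - 1064) = (-1357/351 + 3600)/(-469) = (1262243/351)*(-1/469) = -1262243/164619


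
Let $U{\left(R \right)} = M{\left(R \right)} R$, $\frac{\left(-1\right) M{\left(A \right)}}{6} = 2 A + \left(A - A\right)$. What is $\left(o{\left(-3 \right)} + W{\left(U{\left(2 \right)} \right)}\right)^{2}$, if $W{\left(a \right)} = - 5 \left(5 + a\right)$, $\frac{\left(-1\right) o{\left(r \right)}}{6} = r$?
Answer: $54289$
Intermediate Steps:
$o{\left(r \right)} = - 6 r$
$M{\left(A \right)} = - 12 A$ ($M{\left(A \right)} = - 6 \left(2 A + \left(A - A\right)\right) = - 6 \left(2 A + 0\right) = - 6 \cdot 2 A = - 12 A$)
$U{\left(R \right)} = - 12 R^{2}$ ($U{\left(R \right)} = - 12 R R = - 12 R^{2}$)
$W{\left(a \right)} = -25 - 5 a$
$\left(o{\left(-3 \right)} + W{\left(U{\left(2 \right)} \right)}\right)^{2} = \left(\left(-6\right) \left(-3\right) - \left(25 + 5 \left(- 12 \cdot 2^{2}\right)\right)\right)^{2} = \left(18 - \left(25 + 5 \left(\left(-12\right) 4\right)\right)\right)^{2} = \left(18 - -215\right)^{2} = \left(18 + \left(-25 + 240\right)\right)^{2} = \left(18 + 215\right)^{2} = 233^{2} = 54289$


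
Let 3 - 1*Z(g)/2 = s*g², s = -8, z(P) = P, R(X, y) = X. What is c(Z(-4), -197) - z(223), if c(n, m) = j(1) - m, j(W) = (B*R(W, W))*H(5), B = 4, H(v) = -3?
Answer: -38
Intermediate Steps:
j(W) = -12*W (j(W) = (4*W)*(-3) = -12*W)
Z(g) = 6 + 16*g² (Z(g) = 6 - (-16)*g² = 6 + 16*g²)
c(n, m) = -12 - m (c(n, m) = -12*1 - m = -12 - m)
c(Z(-4), -197) - z(223) = (-12 - 1*(-197)) - 1*223 = (-12 + 197) - 223 = 185 - 223 = -38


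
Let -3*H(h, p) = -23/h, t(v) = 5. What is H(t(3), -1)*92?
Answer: 2116/15 ≈ 141.07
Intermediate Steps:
H(h, p) = 23/(3*h) (H(h, p) = -(-23)/(3*h) = 23/(3*h))
H(t(3), -1)*92 = ((23/3)/5)*92 = ((23/3)*(1/5))*92 = (23/15)*92 = 2116/15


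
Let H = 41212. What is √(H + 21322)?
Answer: √62534 ≈ 250.07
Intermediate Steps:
√(H + 21322) = √(41212 + 21322) = √62534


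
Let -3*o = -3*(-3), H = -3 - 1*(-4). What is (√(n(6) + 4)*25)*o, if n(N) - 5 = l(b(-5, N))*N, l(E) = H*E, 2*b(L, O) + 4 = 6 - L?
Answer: -75*√30 ≈ -410.79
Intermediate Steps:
H = 1 (H = -3 + 4 = 1)
b(L, O) = 1 - L/2 (b(L, O) = -2 + (6 - L)/2 = -2 + (3 - L/2) = 1 - L/2)
l(E) = E (l(E) = 1*E = E)
n(N) = 5 + 7*N/2 (n(N) = 5 + (1 - ½*(-5))*N = 5 + (1 + 5/2)*N = 5 + 7*N/2)
o = -3 (o = -(-1)*(-3) = -⅓*9 = -3)
(√(n(6) + 4)*25)*o = (√((5 + (7/2)*6) + 4)*25)*(-3) = (√((5 + 21) + 4)*25)*(-3) = (√(26 + 4)*25)*(-3) = (√30*25)*(-3) = (25*√30)*(-3) = -75*√30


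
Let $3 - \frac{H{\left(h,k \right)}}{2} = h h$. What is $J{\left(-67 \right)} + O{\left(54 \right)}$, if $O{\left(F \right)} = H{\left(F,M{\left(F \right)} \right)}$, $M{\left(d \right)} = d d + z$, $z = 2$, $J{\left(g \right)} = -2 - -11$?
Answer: $-5817$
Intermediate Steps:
$J{\left(g \right)} = 9$ ($J{\left(g \right)} = -2 + 11 = 9$)
$M{\left(d \right)} = 2 + d^{2}$ ($M{\left(d \right)} = d d + 2 = d^{2} + 2 = 2 + d^{2}$)
$H{\left(h,k \right)} = 6 - 2 h^{2}$ ($H{\left(h,k \right)} = 6 - 2 h h = 6 - 2 h^{2}$)
$O{\left(F \right)} = 6 - 2 F^{2}$
$J{\left(-67 \right)} + O{\left(54 \right)} = 9 + \left(6 - 2 \cdot 54^{2}\right) = 9 + \left(6 - 5832\right) = 9 - 5826 = -5817$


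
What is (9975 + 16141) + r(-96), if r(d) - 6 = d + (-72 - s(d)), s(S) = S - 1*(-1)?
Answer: 26049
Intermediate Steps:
s(S) = 1 + S (s(S) = S + 1 = 1 + S)
r(d) = -67 (r(d) = 6 + (d + (-72 - (1 + d))) = 6 + (d + (-72 + (-1 - d))) = 6 + (d + (-73 - d)) = 6 - 73 = -67)
(9975 + 16141) + r(-96) = (9975 + 16141) - 67 = 26116 - 67 = 26049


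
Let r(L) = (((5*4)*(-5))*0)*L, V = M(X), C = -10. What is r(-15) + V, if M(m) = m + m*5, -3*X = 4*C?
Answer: 80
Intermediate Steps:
X = 40/3 (X = -4*(-10)/3 = -⅓*(-40) = 40/3 ≈ 13.333)
M(m) = 6*m (M(m) = m + 5*m = 6*m)
V = 80 (V = 6*(40/3) = 80)
r(L) = 0 (r(L) = ((20*(-5))*0)*L = (-100*0)*L = 0*L = 0)
r(-15) + V = 0 + 80 = 80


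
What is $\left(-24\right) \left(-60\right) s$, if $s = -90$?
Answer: $-129600$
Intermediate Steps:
$\left(-24\right) \left(-60\right) s = \left(-24\right) \left(-60\right) \left(-90\right) = 1440 \left(-90\right) = -129600$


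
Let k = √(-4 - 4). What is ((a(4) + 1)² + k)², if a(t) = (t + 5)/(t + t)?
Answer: 50753/4096 + 289*I*√2/16 ≈ 12.391 + 25.544*I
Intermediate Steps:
a(t) = (5 + t)/(2*t) (a(t) = (5 + t)/((2*t)) = (5 + t)*(1/(2*t)) = (5 + t)/(2*t))
k = 2*I*√2 (k = √(-8) = 2*I*√2 ≈ 2.8284*I)
((a(4) + 1)² + k)² = (((½)*(5 + 4)/4 + 1)² + 2*I*√2)² = (((½)*(¼)*9 + 1)² + 2*I*√2)² = ((9/8 + 1)² + 2*I*√2)² = ((17/8)² + 2*I*√2)² = (289/64 + 2*I*√2)²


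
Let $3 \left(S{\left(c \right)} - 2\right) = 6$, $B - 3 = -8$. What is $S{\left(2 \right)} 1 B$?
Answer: $-20$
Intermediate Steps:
$B = -5$ ($B = 3 - 8 = -5$)
$S{\left(c \right)} = 4$ ($S{\left(c \right)} = 2 + \frac{1}{3} \cdot 6 = 2 + 2 = 4$)
$S{\left(2 \right)} 1 B = 4 \cdot 1 \left(-5\right) = 4 \left(-5\right) = -20$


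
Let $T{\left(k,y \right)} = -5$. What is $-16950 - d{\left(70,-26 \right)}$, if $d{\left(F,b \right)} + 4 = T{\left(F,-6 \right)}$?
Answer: $-16941$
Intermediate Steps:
$d{\left(F,b \right)} = -9$ ($d{\left(F,b \right)} = -4 - 5 = -9$)
$-16950 - d{\left(70,-26 \right)} = -16950 - -9 = -16950 + 9 = -16941$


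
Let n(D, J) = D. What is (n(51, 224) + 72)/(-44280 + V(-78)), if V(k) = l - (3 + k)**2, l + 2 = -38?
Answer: -123/49945 ≈ -0.0024627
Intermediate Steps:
l = -40 (l = -2 - 38 = -40)
V(k) = -40 - (3 + k)**2
(n(51, 224) + 72)/(-44280 + V(-78)) = (51 + 72)/(-44280 + (-40 - (3 - 78)**2)) = 123/(-44280 + (-40 - 1*(-75)**2)) = 123/(-44280 + (-40 - 1*5625)) = 123/(-44280 + (-40 - 5625)) = 123/(-44280 - 5665) = 123/(-49945) = 123*(-1/49945) = -123/49945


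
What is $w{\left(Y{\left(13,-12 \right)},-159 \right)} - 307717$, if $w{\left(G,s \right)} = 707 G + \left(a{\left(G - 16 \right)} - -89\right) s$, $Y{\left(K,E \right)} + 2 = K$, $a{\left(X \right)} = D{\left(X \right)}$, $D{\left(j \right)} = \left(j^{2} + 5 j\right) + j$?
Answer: $-313296$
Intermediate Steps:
$D{\left(j \right)} = j^{2} + 6 j$
$a{\left(X \right)} = X \left(6 + X\right)$
$Y{\left(K,E \right)} = -2 + K$
$w{\left(G,s \right)} = 707 G + s \left(89 + \left(-16 + G\right) \left(-10 + G\right)\right)$ ($w{\left(G,s \right)} = 707 G + \left(\left(G - 16\right) \left(6 + \left(G - 16\right)\right) - -89\right) s = 707 G + \left(\left(-16 + G\right) \left(6 + \left(-16 + G\right)\right) + 89\right) s = 707 G + \left(\left(-16 + G\right) \left(-10 + G\right) + 89\right) s = 707 G + \left(89 + \left(-16 + G\right) \left(-10 + G\right)\right) s = 707 G + s \left(89 + \left(-16 + G\right) \left(-10 + G\right)\right)$)
$w{\left(Y{\left(13,-12 \right)},-159 \right)} - 307717 = \left(89 \left(-159\right) + 707 \left(-2 + 13\right) - 159 \left(-16 + \left(-2 + 13\right)\right) \left(-10 + \left(-2 + 13\right)\right)\right) - 307717 = \left(-14151 + 707 \cdot 11 - 159 \left(-16 + 11\right) \left(-10 + 11\right)\right) - 307717 = \left(-14151 + 7777 - \left(-795\right) 1\right) - 307717 = \left(-14151 + 7777 + 795\right) - 307717 = -5579 - 307717 = -313296$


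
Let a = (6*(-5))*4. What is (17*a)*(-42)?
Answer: 85680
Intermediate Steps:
a = -120 (a = -30*4 = -120)
(17*a)*(-42) = (17*(-120))*(-42) = -2040*(-42) = 85680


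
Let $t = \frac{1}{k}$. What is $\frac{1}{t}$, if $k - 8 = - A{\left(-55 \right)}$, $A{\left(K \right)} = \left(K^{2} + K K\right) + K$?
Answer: $-5987$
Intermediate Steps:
$A{\left(K \right)} = K + 2 K^{2}$ ($A{\left(K \right)} = \left(K^{2} + K^{2}\right) + K = 2 K^{2} + K = K + 2 K^{2}$)
$k = -5987$ ($k = 8 - - 55 \left(1 + 2 \left(-55\right)\right) = 8 - - 55 \left(1 - 110\right) = 8 - \left(-55\right) \left(-109\right) = 8 - 5995 = -5987$)
$t = - \frac{1}{5987}$ ($t = \frac{1}{-5987} = - \frac{1}{5987} \approx -0.00016703$)
$\frac{1}{t} = \frac{1}{- \frac{1}{5987}} = -5987$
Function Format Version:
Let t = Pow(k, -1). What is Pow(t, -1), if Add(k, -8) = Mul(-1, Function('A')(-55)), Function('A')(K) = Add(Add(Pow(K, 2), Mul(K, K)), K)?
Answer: -5987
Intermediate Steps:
Function('A')(K) = Add(K, Mul(2, Pow(K, 2))) (Function('A')(K) = Add(Add(Pow(K, 2), Pow(K, 2)), K) = Add(Mul(2, Pow(K, 2)), K) = Add(K, Mul(2, Pow(K, 2))))
k = -5987 (k = Add(8, Mul(-1, Mul(-55, Add(1, Mul(2, -55))))) = Add(8, Mul(-1, Mul(-55, Add(1, -110)))) = Add(8, Mul(-1, Mul(-55, -109))) = Add(8, Mul(-1, 5995)) = Add(8, -5995) = -5987)
t = Rational(-1, 5987) (t = Pow(-5987, -1) = Rational(-1, 5987) ≈ -0.00016703)
Pow(t, -1) = Pow(Rational(-1, 5987), -1) = -5987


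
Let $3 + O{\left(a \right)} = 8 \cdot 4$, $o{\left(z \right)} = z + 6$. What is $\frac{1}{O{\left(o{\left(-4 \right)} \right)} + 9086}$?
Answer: $\frac{1}{9115} \approx 0.00010971$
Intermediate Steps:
$o{\left(z \right)} = 6 + z$
$O{\left(a \right)} = 29$ ($O{\left(a \right)} = -3 + 8 \cdot 4 = -3 + 32 = 29$)
$\frac{1}{O{\left(o{\left(-4 \right)} \right)} + 9086} = \frac{1}{29 + 9086} = \frac{1}{9115}$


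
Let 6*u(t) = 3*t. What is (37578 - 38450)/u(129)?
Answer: -1744/129 ≈ -13.519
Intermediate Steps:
u(t) = t/2 (u(t) = (3*t)/6 = t/2)
(37578 - 38450)/u(129) = (37578 - 38450)/(((½)*129)) = -872/129/2 = -872*2/129 = -1744/129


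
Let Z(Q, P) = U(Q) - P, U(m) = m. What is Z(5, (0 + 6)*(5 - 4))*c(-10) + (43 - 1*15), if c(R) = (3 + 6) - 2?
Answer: 21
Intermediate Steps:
Z(Q, P) = Q - P
c(R) = 7 (c(R) = 9 - 2 = 7)
Z(5, (0 + 6)*(5 - 4))*c(-10) + (43 - 1*15) = (5 - (0 + 6)*(5 - 4))*7 + (43 - 1*15) = (5 - 6)*7 + (43 - 15) = (5 - 1*6)*7 + 28 = (5 - 6)*7 + 28 = -1*7 + 28 = -7 + 28 = 21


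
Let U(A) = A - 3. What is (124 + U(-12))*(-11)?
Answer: -1199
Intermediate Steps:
U(A) = -3 + A
(124 + U(-12))*(-11) = (124 + (-3 - 12))*(-11) = (124 - 15)*(-11) = 109*(-11) = -1199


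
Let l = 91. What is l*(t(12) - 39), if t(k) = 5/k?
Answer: -42133/12 ≈ -3511.1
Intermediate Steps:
l*(t(12) - 39) = 91*(5/12 - 39) = 91*(-463/12) = -42133/12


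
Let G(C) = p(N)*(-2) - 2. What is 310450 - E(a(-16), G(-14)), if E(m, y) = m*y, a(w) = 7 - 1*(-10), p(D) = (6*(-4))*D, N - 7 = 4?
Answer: 301508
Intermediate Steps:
N = 11 (N = 7 + 4 = 11)
p(D) = -24*D
G(C) = 526 (G(C) = -24*11*(-2) - 2 = -264*(-2) - 2 = 528 - 2 = 526)
a(w) = 17 (a(w) = 7 + 10 = 17)
310450 - E(a(-16), G(-14)) = 310450 - 17*526 = 310450 - 1*8942 = 310450 - 8942 = 301508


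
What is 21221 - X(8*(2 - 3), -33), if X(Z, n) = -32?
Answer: 21253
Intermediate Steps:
21221 - X(8*(2 - 3), -33) = 21221 - 1*(-32) = 21221 + 32 = 21253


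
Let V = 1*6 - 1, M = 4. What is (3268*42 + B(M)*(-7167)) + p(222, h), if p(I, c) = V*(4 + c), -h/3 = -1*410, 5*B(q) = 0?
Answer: 143426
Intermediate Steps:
B(q) = 0 (B(q) = (⅕)*0 = 0)
h = 1230 (h = -(-3)*410 = -3*(-410) = 1230)
V = 5 (V = 6 - 1 = 5)
p(I, c) = 20 + 5*c (p(I, c) = 5*(4 + c) = 20 + 5*c)
(3268*42 + B(M)*(-7167)) + p(222, h) = (3268*42 + 0*(-7167)) + (20 + 5*1230) = (137256 + 0) + (20 + 6150) = 137256 + 6170 = 143426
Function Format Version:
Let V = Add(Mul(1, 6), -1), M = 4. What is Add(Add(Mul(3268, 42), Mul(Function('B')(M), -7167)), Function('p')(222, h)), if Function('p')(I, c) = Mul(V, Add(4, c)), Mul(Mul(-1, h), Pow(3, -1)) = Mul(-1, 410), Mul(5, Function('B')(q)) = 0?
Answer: 143426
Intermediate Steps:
Function('B')(q) = 0 (Function('B')(q) = Mul(Rational(1, 5), 0) = 0)
h = 1230 (h = Mul(-3, Mul(-1, 410)) = Mul(-3, -410) = 1230)
V = 5 (V = Add(6, -1) = 5)
Function('p')(I, c) = Add(20, Mul(5, c)) (Function('p')(I, c) = Mul(5, Add(4, c)) = Add(20, Mul(5, c)))
Add(Add(Mul(3268, 42), Mul(Function('B')(M), -7167)), Function('p')(222, h)) = Add(Add(Mul(3268, 42), Mul(0, -7167)), Add(20, Mul(5, 1230))) = Add(Add(137256, 0), Add(20, 6150)) = Add(137256, 6170) = 143426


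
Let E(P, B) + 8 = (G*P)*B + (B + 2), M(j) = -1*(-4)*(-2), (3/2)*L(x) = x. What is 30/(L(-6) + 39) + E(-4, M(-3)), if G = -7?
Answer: -1660/7 ≈ -237.14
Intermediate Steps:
L(x) = 2*x/3
M(j) = -8 (M(j) = 4*(-2) = -8)
E(P, B) = -6 + B - 7*B*P (E(P, B) = -8 + ((-7*P)*B + (B + 2)) = -8 + (-7*B*P + (2 + B)) = -8 + (2 + B - 7*B*P) = -6 + B - 7*B*P)
30/(L(-6) + 39) + E(-4, M(-3)) = 30/((⅔)*(-6) + 39) + (-6 - 8 - 7*(-8)*(-4)) = 30/(-4 + 39) + (-6 - 8 - 224) = 30/35 - 238 = (1/35)*30 - 238 = 6/7 - 238 = -1660/7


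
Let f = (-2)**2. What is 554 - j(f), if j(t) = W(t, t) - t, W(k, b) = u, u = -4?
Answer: 562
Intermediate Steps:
f = 4
W(k, b) = -4
j(t) = -4 - t
554 - j(f) = 554 - (-4 - 1*4) = 554 - (-4 - 4) = 554 - 1*(-8) = 554 + 8 = 562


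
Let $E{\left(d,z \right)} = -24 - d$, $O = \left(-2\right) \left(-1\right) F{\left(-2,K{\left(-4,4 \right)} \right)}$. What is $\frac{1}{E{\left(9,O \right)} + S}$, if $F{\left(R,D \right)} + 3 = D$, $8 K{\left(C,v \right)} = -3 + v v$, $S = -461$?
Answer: $- \frac{1}{494} \approx -0.0020243$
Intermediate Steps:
$K{\left(C,v \right)} = - \frac{3}{8} + \frac{v^{2}}{8}$ ($K{\left(C,v \right)} = \frac{-3 + v v}{8} = \frac{-3 + v^{2}}{8} = - \frac{3}{8} + \frac{v^{2}}{8}$)
$F{\left(R,D \right)} = -3 + D$
$O = - \frac{11}{4}$ ($O = \left(-2\right) \left(-1\right) \left(-3 - \left(\frac{3}{8} - \frac{4^{2}}{8}\right)\right) = 2 \left(-3 + \left(- \frac{3}{8} + \frac{1}{8} \cdot 16\right)\right) = 2 \left(-3 + \left(- \frac{3}{8} + 2\right)\right) = 2 \left(-3 + \frac{13}{8}\right) = 2 \left(- \frac{11}{8}\right) = - \frac{11}{4} \approx -2.75$)
$\frac{1}{E{\left(9,O \right)} + S} = \frac{1}{\left(-24 - 9\right) - 461} = \frac{1}{-33 - 461} = \frac{1}{-494} = - \frac{1}{494}$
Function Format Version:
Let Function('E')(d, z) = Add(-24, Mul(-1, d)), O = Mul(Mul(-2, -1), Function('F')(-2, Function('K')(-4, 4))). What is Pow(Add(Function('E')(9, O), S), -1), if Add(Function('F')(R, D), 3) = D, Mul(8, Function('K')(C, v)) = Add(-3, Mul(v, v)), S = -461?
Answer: Rational(-1, 494) ≈ -0.0020243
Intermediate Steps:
Function('K')(C, v) = Add(Rational(-3, 8), Mul(Rational(1, 8), Pow(v, 2))) (Function('K')(C, v) = Mul(Rational(1, 8), Add(-3, Mul(v, v))) = Mul(Rational(1, 8), Add(-3, Pow(v, 2))) = Add(Rational(-3, 8), Mul(Rational(1, 8), Pow(v, 2))))
Function('F')(R, D) = Add(-3, D)
O = Rational(-11, 4) (O = Mul(Mul(-2, -1), Add(-3, Add(Rational(-3, 8), Mul(Rational(1, 8), Pow(4, 2))))) = Mul(2, Add(-3, Add(Rational(-3, 8), Mul(Rational(1, 8), 16)))) = Mul(2, Add(-3, Add(Rational(-3, 8), 2))) = Mul(2, Add(-3, Rational(13, 8))) = Mul(2, Rational(-11, 8)) = Rational(-11, 4) ≈ -2.7500)
Pow(Add(Function('E')(9, O), S), -1) = Pow(Add(Add(-24, Mul(-1, 9)), -461), -1) = Pow(Add(Add(-24, -9), -461), -1) = Pow(Add(-33, -461), -1) = Pow(-494, -1) = Rational(-1, 494)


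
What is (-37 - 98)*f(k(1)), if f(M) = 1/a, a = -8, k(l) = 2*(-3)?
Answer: 135/8 ≈ 16.875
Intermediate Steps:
k(l) = -6
f(M) = -1/8 (f(M) = 1/(-8) = -1/8)
(-37 - 98)*f(k(1)) = (-37 - 98)*(-1/8) = -135*(-1/8) = 135/8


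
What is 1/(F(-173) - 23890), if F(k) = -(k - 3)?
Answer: -1/23714 ≈ -4.2169e-5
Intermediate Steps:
F(k) = 3 - k (F(k) = -(-3 + k) = 3 - k)
1/(F(-173) - 23890) = 1/((3 - 1*(-173)) - 23890) = 1/((3 + 173) - 23890) = 1/(176 - 23890) = 1/(-23714) = -1/23714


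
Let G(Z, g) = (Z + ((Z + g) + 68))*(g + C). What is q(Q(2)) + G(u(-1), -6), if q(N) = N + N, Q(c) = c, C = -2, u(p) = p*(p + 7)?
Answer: -396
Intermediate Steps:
u(p) = p*(7 + p)
G(Z, g) = (-2 + g)*(68 + g + 2*Z) (G(Z, g) = (Z + ((Z + g) + 68))*(g - 2) = (Z + (68 + Z + g))*(-2 + g) = (68 + g + 2*Z)*(-2 + g) = (-2 + g)*(68 + g + 2*Z))
q(N) = 2*N
q(Q(2)) + G(u(-1), -6) = 2*2 + (-136 + (-6)**2 - (-4)*(7 - 1) + 66*(-6) + 2*(-(7 - 1))*(-6)) = 4 + (-136 + 36 - (-4)*6 - 396 + 2*(-1*6)*(-6)) = 4 + (-136 + 36 - 4*(-6) - 396 + 2*(-6)*(-6)) = 4 + (-136 + 36 + 24 - 396 + 72) = 4 - 400 = -396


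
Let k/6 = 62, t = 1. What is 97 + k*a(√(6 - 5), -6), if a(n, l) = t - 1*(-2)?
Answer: 1213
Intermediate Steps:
k = 372 (k = 6*62 = 372)
a(n, l) = 3 (a(n, l) = 1 - 1*(-2) = 1 + 2 = 3)
97 + k*a(√(6 - 5), -6) = 97 + 372*3 = 97 + 1116 = 1213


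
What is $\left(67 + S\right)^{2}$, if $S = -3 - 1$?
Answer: $3969$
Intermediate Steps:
$S = -4$ ($S = -3 - 1 = -4$)
$\left(67 + S\right)^{2} = \left(67 - 4\right)^{2} = 63^{2} = 3969$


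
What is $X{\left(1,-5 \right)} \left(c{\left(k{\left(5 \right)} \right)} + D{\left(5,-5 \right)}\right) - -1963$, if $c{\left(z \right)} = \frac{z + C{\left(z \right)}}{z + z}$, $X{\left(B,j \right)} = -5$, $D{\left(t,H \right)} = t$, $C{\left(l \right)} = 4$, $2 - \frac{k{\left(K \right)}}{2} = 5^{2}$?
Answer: $\frac{89043}{46} \approx 1935.7$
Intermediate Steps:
$k{\left(K \right)} = -46$ ($k{\left(K \right)} = 4 - 2 \cdot 5^{2} = 4 - 50 = -46$)
$c{\left(z \right)} = \frac{4 + z}{2 z}$ ($c{\left(z \right)} = \frac{z + 4}{z + z} = \frac{4 + z}{2 z}$)
$X{\left(1,-5 \right)} \left(c{\left(k{\left(5 \right)} \right)} + D{\left(5,-5 \right)}\right) - -1963 = - 5 \left(\frac{4 - 46}{2 \left(-46\right)} + 5\right) - -1963 = - 5 \left(\frac{1}{2} \left(- \frac{1}{46}\right) \left(-42\right) + 5\right) + 1963 = - 5 \left(\frac{21}{46} + 5\right) + 1963 = \left(-5\right) \frac{251}{46} + 1963 = - \frac{1255}{46} + 1963 = \frac{89043}{46}$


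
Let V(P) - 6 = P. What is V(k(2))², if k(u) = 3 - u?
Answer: 49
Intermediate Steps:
V(P) = 6 + P
V(k(2))² = (6 + (3 - 1*2))² = (6 + (3 - 2))² = (6 + 1)² = 7² = 49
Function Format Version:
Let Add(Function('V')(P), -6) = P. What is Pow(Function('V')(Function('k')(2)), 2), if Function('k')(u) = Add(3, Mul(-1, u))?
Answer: 49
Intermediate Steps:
Function('V')(P) = Add(6, P)
Pow(Function('V')(Function('k')(2)), 2) = Pow(Add(6, Add(3, Mul(-1, 2))), 2) = Pow(Add(6, Add(3, -2)), 2) = Pow(Add(6, 1), 2) = Pow(7, 2) = 49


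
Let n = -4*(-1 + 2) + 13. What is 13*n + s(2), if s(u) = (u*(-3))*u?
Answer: 105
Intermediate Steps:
s(u) = -3*u² (s(u) = (-3*u)*u = -3*u²)
n = 9 (n = -4*1 + 13 = -4 + 13 = 9)
13*n + s(2) = 13*9 - 3*2² = 117 - 3*4 = 117 - 12 = 105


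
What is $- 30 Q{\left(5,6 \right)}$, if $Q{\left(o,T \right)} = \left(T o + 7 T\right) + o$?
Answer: $-2310$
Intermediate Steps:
$Q{\left(o,T \right)} = o + 7 T + T o$ ($Q{\left(o,T \right)} = \left(7 T + T o\right) + o = o + 7 T + T o$)
$- 30 Q{\left(5,6 \right)} = - 30 \left(5 + 7 \cdot 6 + 6 \cdot 5\right) = - 30 \left(5 + 42 + 30\right) = \left(-30\right) 77 = -2310$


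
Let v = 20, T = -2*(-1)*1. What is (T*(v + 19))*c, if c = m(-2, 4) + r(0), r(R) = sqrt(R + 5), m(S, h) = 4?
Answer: 312 + 78*sqrt(5) ≈ 486.41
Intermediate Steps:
r(R) = sqrt(5 + R)
T = 2 (T = 2*1 = 2)
c = 4 + sqrt(5) (c = 4 + sqrt(5 + 0) = 4 + sqrt(5) ≈ 6.2361)
(T*(v + 19))*c = (2*(20 + 19))*(4 + sqrt(5)) = (2*39)*(4 + sqrt(5)) = 78*(4 + sqrt(5)) = 312 + 78*sqrt(5)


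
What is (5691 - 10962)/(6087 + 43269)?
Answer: -1757/16452 ≈ -0.10680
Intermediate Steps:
(5691 - 10962)/(6087 + 43269) = -5271/49356 = -5271*1/49356 = -1757/16452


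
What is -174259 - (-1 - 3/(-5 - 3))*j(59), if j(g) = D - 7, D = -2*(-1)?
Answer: -1394097/8 ≈ -1.7426e+5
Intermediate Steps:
D = 2
j(g) = -5 (j(g) = 2 - 7 = -5)
-174259 - (-1 - 3/(-5 - 3))*j(59) = -174259 - (-1 - 3/(-5 - 3))*(-5) = -174259 - (-1 - 3/(-8))*(-5) = -174259 - (-1 - 3*(-1)/8)*(-5) = -174259 - (-1 - 1*(-3/8))*(-5) = -174259 - (-1 + 3/8)*(-5) = -174259 - (-5)*(-5)/8 = -174259 - 1*25/8 = -174259 - 25/8 = -1394097/8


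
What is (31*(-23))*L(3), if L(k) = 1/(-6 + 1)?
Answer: 713/5 ≈ 142.60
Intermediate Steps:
L(k) = -⅕ (L(k) = 1/(-5) = -⅕)
(31*(-23))*L(3) = (31*(-23))*(-⅕) = -713*(-⅕) = 713/5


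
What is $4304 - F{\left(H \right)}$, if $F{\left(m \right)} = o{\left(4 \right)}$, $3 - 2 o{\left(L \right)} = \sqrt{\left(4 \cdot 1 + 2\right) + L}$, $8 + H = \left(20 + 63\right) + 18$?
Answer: $\frac{8605}{2} + \frac{\sqrt{10}}{2} \approx 4304.1$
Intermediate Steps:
$H = 93$ ($H = -8 + \left(\left(20 + 63\right) + 18\right) = -8 + \left(83 + 18\right) = -8 + 101 = 93$)
$o{\left(L \right)} = \frac{3}{2} - \frac{\sqrt{6 + L}}{2}$ ($o{\left(L \right)} = \frac{3}{2} - \frac{\sqrt{\left(4 \cdot 1 + 2\right) + L}}{2} = \frac{3}{2} - \frac{\sqrt{\left(4 + 2\right) + L}}{2} = \frac{3}{2} - \frac{\sqrt{6 + L}}{2}$)
$F{\left(m \right)} = \frac{3}{2} - \frac{\sqrt{10}}{2}$ ($F{\left(m \right)} = \frac{3}{2} - \frac{\sqrt{6 + 4}}{2} = \frac{3}{2} - \frac{\sqrt{10}}{2}$)
$4304 - F{\left(H \right)} = 4304 - \left(\frac{3}{2} - \frac{\sqrt{10}}{2}\right) = \frac{8605}{2} + \frac{\sqrt{10}}{2}$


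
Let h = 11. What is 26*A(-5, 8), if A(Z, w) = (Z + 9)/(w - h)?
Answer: -104/3 ≈ -34.667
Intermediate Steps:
A(Z, w) = (9 + Z)/(-11 + w) (A(Z, w) = (Z + 9)/(w - 1*11) = (9 + Z)/(w - 11) = (9 + Z)/(-11 + w))
26*A(-5, 8) = 26*((9 - 5)/(-11 + 8)) = 26*(4/(-3)) = 26*(-1/3*4) = 26*(-4/3) = -104/3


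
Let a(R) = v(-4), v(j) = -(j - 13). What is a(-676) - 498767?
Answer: -498750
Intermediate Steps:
v(j) = 13 - j (v(j) = -(-13 + j) = 13 - j)
a(R) = 17 (a(R) = 13 - 1*(-4) = 13 + 4 = 17)
a(-676) - 498767 = 17 - 498767 = -498750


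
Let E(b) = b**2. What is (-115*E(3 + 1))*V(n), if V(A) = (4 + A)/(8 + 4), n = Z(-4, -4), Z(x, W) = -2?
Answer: -920/3 ≈ -306.67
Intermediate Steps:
n = -2
V(A) = 1/3 + A/12 (V(A) = (4 + A)/12 = (4 + A)*(1/12) = 1/3 + A/12)
(-115*E(3 + 1))*V(n) = (-115*(3 + 1)**2)*(1/3 + (1/12)*(-2)) = (-115*4**2)*(1/3 - 1/6) = -115*16*(1/6) = -1840*1/6 = -920/3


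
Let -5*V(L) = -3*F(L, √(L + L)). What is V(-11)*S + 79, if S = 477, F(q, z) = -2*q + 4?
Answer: 37601/5 ≈ 7520.2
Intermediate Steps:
F(q, z) = 4 - 2*q
V(L) = 12/5 - 6*L/5 (V(L) = -(-3)*(4 - 2*L)/5 = -(-12 + 6*L)/5 = 12/5 - 6*L/5)
V(-11)*S + 79 = (12/5 - 6/5*(-11))*477 + 79 = (12/5 + 66/5)*477 + 79 = (78/5)*477 + 79 = 37206/5 + 79 = 37601/5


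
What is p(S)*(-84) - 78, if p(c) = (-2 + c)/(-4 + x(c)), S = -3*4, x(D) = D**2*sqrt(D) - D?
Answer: -303195/3889 - 5292*I*sqrt(3)/3889 ≈ -77.962 - 2.3569*I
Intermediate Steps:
x(D) = D**(5/2) - D
S = -12
p(c) = (-2 + c)/(-4 + c**(5/2) - c) (p(c) = (-2 + c)/(-4 + (c**(5/2) - c)) = (-2 + c)/(-4 + c**(5/2) - c))
p(S)*(-84) - 78 = ((2 - 1*(-12))/(4 - 12 - (-12)**(5/2)))*(-84) - 78 = ((2 + 12)/(4 - 12 - 288*I*sqrt(3)))*(-84) - 78 = (14/(4 - 12 - 288*I*sqrt(3)))*(-84) - 78 = (14/(-8 - 288*I*sqrt(3)))*(-84) - 78 = -1176/(-8 - 288*I*sqrt(3)) - 78 = -78 - 1176/(-8 - 288*I*sqrt(3))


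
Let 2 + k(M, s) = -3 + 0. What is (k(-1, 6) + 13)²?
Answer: 64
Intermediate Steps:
k(M, s) = -5 (k(M, s) = -2 + (-3 + 0) = -2 - 3 = -5)
(k(-1, 6) + 13)² = (-5 + 13)² = 8² = 64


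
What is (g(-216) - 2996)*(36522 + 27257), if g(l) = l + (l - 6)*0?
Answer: -204858148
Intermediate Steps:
g(l) = l (g(l) = l + (-6 + l)*0 = l + 0 = l)
(g(-216) - 2996)*(36522 + 27257) = (-216 - 2996)*(36522 + 27257) = -3212*63779 = -204858148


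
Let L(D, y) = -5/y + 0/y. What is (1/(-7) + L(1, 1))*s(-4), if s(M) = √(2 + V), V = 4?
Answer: -36*√6/7 ≈ -12.597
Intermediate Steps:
L(D, y) = -5/y (L(D, y) = -5/y + 0 = -5/y)
s(M) = √6 (s(M) = √(2 + 4) = √6)
(1/(-7) + L(1, 1))*s(-4) = (1/(-7) - 5/1)*√6 = (-⅐ - 5*1)*√6 = (-⅐ - 5)*√6 = -36*√6/7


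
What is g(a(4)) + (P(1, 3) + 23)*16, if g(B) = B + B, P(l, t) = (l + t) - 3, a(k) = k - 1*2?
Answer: 388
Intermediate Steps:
a(k) = -2 + k (a(k) = k - 2 = -2 + k)
P(l, t) = -3 + l + t
g(B) = 2*B
g(a(4)) + (P(1, 3) + 23)*16 = 2*(-2 + 4) + ((-3 + 1 + 3) + 23)*16 = 2*2 + (1 + 23)*16 = 4 + 24*16 = 4 + 384 = 388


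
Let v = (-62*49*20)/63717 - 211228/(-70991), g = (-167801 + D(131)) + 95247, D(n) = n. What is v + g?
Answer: -327584240073065/4523333547 ≈ -72421.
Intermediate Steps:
g = -72423 (g = (-167801 + 131) + 95247 = -167670 + 95247 = -72423)
v = 9145401316/4523333547 (v = -3038*20*(1/63717) - 211228*(-1/70991) = -60760*1/63717 + 211228/70991 = -60760/63717 + 211228/70991 = 9145401316/4523333547 ≈ 2.0218)
v + g = 9145401316/4523333547 - 72423 = -327584240073065/4523333547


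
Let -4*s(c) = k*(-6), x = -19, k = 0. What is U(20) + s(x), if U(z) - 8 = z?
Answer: 28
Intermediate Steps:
U(z) = 8 + z
s(c) = 0 (s(c) = -0*(-6) = -¼*0 = 0)
U(20) + s(x) = (8 + 20) + 0 = 28 + 0 = 28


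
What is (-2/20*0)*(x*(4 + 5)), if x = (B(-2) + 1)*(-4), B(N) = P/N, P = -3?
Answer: 0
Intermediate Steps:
B(N) = -3/N
x = -10 (x = (-3/(-2) + 1)*(-4) = (-3*(-½) + 1)*(-4) = (3/2 + 1)*(-4) = (5/2)*(-4) = -10)
(-2/20*0)*(x*(4 + 5)) = (-2/20*0)*(-10*(4 + 5)) = (-2*1/20*0)*(-10*9) = -⅒*0*(-90) = 0*(-90) = 0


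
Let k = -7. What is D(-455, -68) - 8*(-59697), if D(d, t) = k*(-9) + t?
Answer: 477571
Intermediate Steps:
D(d, t) = 63 + t (D(d, t) = -7*(-9) + t = 63 + t)
D(-455, -68) - 8*(-59697) = (63 - 68) - 8*(-59697) = -5 - 1*(-477576) = -5 + 477576 = 477571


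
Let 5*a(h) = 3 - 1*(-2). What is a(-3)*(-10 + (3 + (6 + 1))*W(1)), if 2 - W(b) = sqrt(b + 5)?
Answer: 10 - 10*sqrt(6) ≈ -14.495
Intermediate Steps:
W(b) = 2 - sqrt(5 + b) (W(b) = 2 - sqrt(b + 5) = 2 - sqrt(5 + b))
a(h) = 1 (a(h) = (3 - 1*(-2))/5 = (3 + 2)/5 = (1/5)*5 = 1)
a(-3)*(-10 + (3 + (6 + 1))*W(1)) = 1*(-10 + (3 + (6 + 1))*(2 - sqrt(5 + 1))) = 1*(-10 + (3 + 7)*(2 - sqrt(6))) = 1*(-10 + 10*(2 - sqrt(6))) = 1*(-10 + (20 - 10*sqrt(6))) = 1*(10 - 10*sqrt(6)) = 10 - 10*sqrt(6)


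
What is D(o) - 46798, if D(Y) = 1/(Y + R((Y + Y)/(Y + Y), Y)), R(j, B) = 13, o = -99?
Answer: -4024629/86 ≈ -46798.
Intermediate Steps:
D(Y) = 1/(13 + Y) (D(Y) = 1/(Y + 13) = 1/(13 + Y))
D(o) - 46798 = 1/(13 - 99) - 46798 = 1/(-86) - 46798 = -1/86 - 46798 = -4024629/86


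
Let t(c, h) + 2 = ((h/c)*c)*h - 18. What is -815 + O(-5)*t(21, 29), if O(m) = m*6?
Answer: -25445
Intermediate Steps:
O(m) = 6*m
t(c, h) = -20 + h² (t(c, h) = -2 + (((h/c)*c)*h - 18) = -2 + (h*h - 18) = -2 + (h² - 18) = -2 + (-18 + h²) = -20 + h²)
-815 + O(-5)*t(21, 29) = -815 + (6*(-5))*(-20 + 29²) = -815 - 30*(-20 + 841) = -815 - 30*821 = -815 - 24630 = -25445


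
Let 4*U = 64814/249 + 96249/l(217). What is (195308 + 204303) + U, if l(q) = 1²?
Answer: 422043371/996 ≈ 4.2374e+5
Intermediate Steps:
l(q) = 1
U = 24030815/996 (U = (64814/249 + 96249/1)/4 = (64814*(1/249) + 96249*1)/4 = (64814/249 + 96249)/4 = (¼)*(24030815/249) = 24030815/996 ≈ 24127.)
(195308 + 204303) + U = (195308 + 204303) + 24030815/996 = 399611 + 24030815/996 = 422043371/996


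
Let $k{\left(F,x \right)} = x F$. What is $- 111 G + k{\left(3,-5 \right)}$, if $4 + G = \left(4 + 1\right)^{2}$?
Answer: $-2346$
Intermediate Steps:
$k{\left(F,x \right)} = F x$
$G = 21$ ($G = -4 + \left(4 + 1\right)^{2} = -4 + 5^{2} = -4 + 25 = 21$)
$- 111 G + k{\left(3,-5 \right)} = \left(-111\right) 21 + 3 \left(-5\right) = -2331 - 15 = -2346$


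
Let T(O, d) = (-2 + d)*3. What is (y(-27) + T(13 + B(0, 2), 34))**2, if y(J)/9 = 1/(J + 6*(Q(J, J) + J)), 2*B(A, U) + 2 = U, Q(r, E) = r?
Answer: 14010049/1521 ≈ 9211.1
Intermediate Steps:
B(A, U) = -1 + U/2
T(O, d) = -6 + 3*d
y(J) = 9/(13*J) (y(J) = 9/(J + 6*(J + J)) = 9/(J + 6*(2*J)) = 9/(J + 12*J) = 9/((13*J)) = 9*(1/(13*J)) = 9/(13*J))
(y(-27) + T(13 + B(0, 2), 34))**2 = ((9/13)/(-27) + (-6 + 3*34))**2 = ((9/13)*(-1/27) + (-6 + 102))**2 = (-1/39 + 96)**2 = (3743/39)**2 = 14010049/1521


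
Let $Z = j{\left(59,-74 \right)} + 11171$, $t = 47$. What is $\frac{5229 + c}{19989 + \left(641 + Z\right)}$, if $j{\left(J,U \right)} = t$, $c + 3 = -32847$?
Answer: $- \frac{9207}{10616} \approx -0.86728$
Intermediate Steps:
$c = -32850$ ($c = -3 - 32847 = -32850$)
$j{\left(J,U \right)} = 47$
$Z = 11218$ ($Z = 47 + 11171 = 11218$)
$\frac{5229 + c}{19989 + \left(641 + Z\right)} = \frac{5229 - 32850}{19989 + \left(641 + 11218\right)} = - \frac{27621}{19989 + 11859} = - \frac{27621}{31848} = \left(-27621\right) \frac{1}{31848} = - \frac{9207}{10616}$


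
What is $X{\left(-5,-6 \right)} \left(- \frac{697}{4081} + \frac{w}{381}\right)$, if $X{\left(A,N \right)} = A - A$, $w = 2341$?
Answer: $0$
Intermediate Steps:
$X{\left(A,N \right)} = 0$
$X{\left(-5,-6 \right)} \left(- \frac{697}{4081} + \frac{w}{381}\right) = 0 \left(- \frac{697}{4081} + \frac{2341}{381}\right) = 0 \cdot \frac{9288064}{1554861} = 0$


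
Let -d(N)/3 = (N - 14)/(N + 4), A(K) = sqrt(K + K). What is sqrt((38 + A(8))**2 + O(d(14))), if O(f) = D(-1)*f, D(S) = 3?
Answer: 42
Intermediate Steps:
A(K) = sqrt(2)*sqrt(K) (A(K) = sqrt(2*K) = sqrt(2)*sqrt(K))
d(N) = -3*(-14 + N)/(4 + N) (d(N) = -3*(N - 14)/(N + 4) = -3*(-14 + N)/(4 + N))
O(f) = 3*f
sqrt((38 + A(8))**2 + O(d(14))) = sqrt((38 + sqrt(2)*sqrt(8))**2 + 3*(3*(14 - 1*14)/(4 + 14))) = sqrt((38 + sqrt(2)*(2*sqrt(2)))**2 + 3*(3*(14 - 14)/18)) = sqrt((38 + 4)**2 + 3*(3*(1/18)*0)) = sqrt(42**2 + 3*0) = sqrt(1764 + 0) = sqrt(1764) = 42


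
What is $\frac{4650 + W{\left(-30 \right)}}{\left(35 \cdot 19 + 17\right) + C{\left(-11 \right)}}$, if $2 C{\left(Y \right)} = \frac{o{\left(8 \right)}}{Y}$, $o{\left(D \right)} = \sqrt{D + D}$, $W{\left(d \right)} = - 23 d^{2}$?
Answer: $- \frac{1177}{50} \approx -23.54$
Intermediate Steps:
$o{\left(D \right)} = \sqrt{2} \sqrt{D}$ ($o{\left(D \right)} = \sqrt{2 D} = \sqrt{2} \sqrt{D}$)
$C{\left(Y \right)} = \frac{2}{Y}$ ($C{\left(Y \right)} = \frac{\sqrt{2} \sqrt{8} \frac{1}{Y}}{2} = \frac{\sqrt{2} \cdot 2 \sqrt{2} \frac{1}{Y}}{2} = \frac{4 \frac{1}{Y}}{2} = \frac{2}{Y}$)
$\frac{4650 + W{\left(-30 \right)}}{\left(35 \cdot 19 + 17\right) + C{\left(-11 \right)}} = \frac{4650 - 23 \left(-30\right)^{2}}{\left(35 \cdot 19 + 17\right) + \frac{2}{-11}} = \frac{4650 - 20700}{\left(665 + 17\right) + 2 \left(- \frac{1}{11}\right)} = \frac{4650 - 20700}{682 - \frac{2}{11}} = - \frac{16050}{\frac{7500}{11}} = \left(-16050\right) \frac{11}{7500} = - \frac{1177}{50}$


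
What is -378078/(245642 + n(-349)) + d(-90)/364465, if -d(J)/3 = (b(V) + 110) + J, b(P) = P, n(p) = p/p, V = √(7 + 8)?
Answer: -9187395790/5968551733 - 3*√15/364465 ≈ -1.5393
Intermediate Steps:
V = √15 ≈ 3.8730
n(p) = 1
d(J) = -330 - 3*J - 3*√15 (d(J) = -3*((√15 + 110) + J) = -3*((110 + √15) + J) = -3*(110 + J + √15) = -330 - 3*J - 3*√15)
-378078/(245642 + n(-349)) + d(-90)/364465 = -378078/(245642 + 1) + (-330 - 3*(-90) - 3*√15)/364465 = -378078/245643 + (-330 + 270 - 3*√15)*(1/364465) = -378078*1/245643 + (-60 - 3*√15)*(1/364465) = -126026/81881 + (-12/72893 - 3*√15/364465) = -9187395790/5968551733 - 3*√15/364465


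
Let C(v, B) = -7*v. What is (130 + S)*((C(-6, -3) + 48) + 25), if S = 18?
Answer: 17020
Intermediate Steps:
(130 + S)*((C(-6, -3) + 48) + 25) = (130 + 18)*((-7*(-6) + 48) + 25) = 148*((42 + 48) + 25) = 148*(90 + 25) = 148*115 = 17020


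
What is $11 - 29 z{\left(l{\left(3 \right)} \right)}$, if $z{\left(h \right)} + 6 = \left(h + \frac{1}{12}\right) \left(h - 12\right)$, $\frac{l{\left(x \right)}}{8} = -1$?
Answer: $- \frac{13220}{3} \approx -4406.7$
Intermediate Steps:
$l{\left(x \right)} = -8$ ($l{\left(x \right)} = 8 \left(-1\right) = -8$)
$z{\left(h \right)} = -6 + \left(-12 + h\right) \left(\frac{1}{12} + h\right)$ ($z{\left(h \right)} = -6 + \left(h + \frac{1}{12}\right) \left(h - 12\right) = -6 + \left(h + \frac{1}{12}\right) \left(-12 + h\right) = -6 + \left(\frac{1}{12} + h\right) \left(-12 + h\right) = -6 + \left(-12 + h\right) \left(\frac{1}{12} + h\right)$)
$11 - 29 z{\left(l{\left(3 \right)} \right)} = 11 - 29 \left(-7 + \left(-8\right)^{2} - - \frac{286}{3}\right) = 11 - 29 \left(-7 + 64 + \frac{286}{3}\right) = 11 - \frac{13253}{3} = - \frac{13220}{3}$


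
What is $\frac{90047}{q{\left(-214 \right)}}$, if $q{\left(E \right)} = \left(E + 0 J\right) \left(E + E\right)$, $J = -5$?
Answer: $\frac{90047}{91592} \approx 0.98313$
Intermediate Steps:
$q{\left(E \right)} = 2 E^{2}$ ($q{\left(E \right)} = \left(E + 0 \left(-5\right)\right) \left(E + E\right) = \left(E + 0\right) 2 E = E 2 E = 2 E^{2}$)
$\frac{90047}{q{\left(-214 \right)}} = \frac{90047}{2 \left(-214\right)^{2}} = \frac{90047}{2 \cdot 45796} = \frac{90047}{91592}$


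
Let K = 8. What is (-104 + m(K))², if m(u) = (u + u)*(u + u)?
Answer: 23104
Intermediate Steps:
m(u) = 4*u² (m(u) = (2*u)*(2*u) = 4*u²)
(-104 + m(K))² = (-104 + 4*8²)² = (-104 + 4*64)² = (-104 + 256)² = 152² = 23104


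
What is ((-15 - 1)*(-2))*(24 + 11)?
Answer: 1120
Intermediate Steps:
((-15 - 1)*(-2))*(24 + 11) = -16*(-2)*35 = 32*35 = 1120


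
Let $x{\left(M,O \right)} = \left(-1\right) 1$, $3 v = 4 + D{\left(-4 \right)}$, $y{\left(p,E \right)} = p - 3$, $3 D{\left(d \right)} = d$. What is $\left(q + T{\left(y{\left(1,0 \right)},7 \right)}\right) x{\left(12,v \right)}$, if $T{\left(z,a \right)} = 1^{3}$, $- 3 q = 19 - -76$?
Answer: $\frac{92}{3} \approx 30.667$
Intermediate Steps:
$D{\left(d \right)} = \frac{d}{3}$
$y{\left(p,E \right)} = -3 + p$
$v = \frac{8}{9}$ ($v = \frac{4 + \frac{1}{3} \left(-4\right)}{3} = \frac{4 - \frac{4}{3}}{3} = \frac{1}{3} \cdot \frac{8}{3} = \frac{8}{9} \approx 0.88889$)
$q = - \frac{95}{3}$ ($q = - \frac{19 - -76}{3} = - \frac{19 + 76}{3} = \left(- \frac{1}{3}\right) 95 = - \frac{95}{3} \approx -31.667$)
$T{\left(z,a \right)} = 1$
$x{\left(M,O \right)} = -1$
$\left(q + T{\left(y{\left(1,0 \right)},7 \right)}\right) x{\left(12,v \right)} = \left(- \frac{95}{3} + 1\right) \left(-1\right) = \left(- \frac{92}{3}\right) \left(-1\right) = \frac{92}{3}$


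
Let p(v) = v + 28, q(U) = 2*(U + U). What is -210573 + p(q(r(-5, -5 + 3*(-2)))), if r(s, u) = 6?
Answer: -210521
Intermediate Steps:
q(U) = 4*U (q(U) = 2*(2*U) = 4*U)
p(v) = 28 + v
-210573 + p(q(r(-5, -5 + 3*(-2)))) = -210573 + (28 + 4*6) = -210573 + (28 + 24) = -210573 + 52 = -210521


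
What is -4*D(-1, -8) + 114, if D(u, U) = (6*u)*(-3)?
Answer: 42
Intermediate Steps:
D(u, U) = -18*u
-4*D(-1, -8) + 114 = -(-72)*(-1) + 114 = -4*18 + 114 = -72 + 114 = 42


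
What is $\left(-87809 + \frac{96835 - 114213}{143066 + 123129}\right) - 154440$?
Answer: $- \frac{64485489933}{266195} \approx -2.4225 \cdot 10^{5}$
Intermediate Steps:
$\left(-87809 + \frac{96835 - 114213}{143066 + 123129}\right) - 154440 = \left(-87809 - \frac{17378}{266195}\right) - 154440 = - \frac{23374334133}{266195} - 154440 = - \frac{64485489933}{266195}$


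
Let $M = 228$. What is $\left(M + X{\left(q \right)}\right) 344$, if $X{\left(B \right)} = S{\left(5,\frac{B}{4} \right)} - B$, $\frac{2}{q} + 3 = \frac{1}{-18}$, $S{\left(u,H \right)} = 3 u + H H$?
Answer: $\frac{253574784}{3025} \approx 83826.0$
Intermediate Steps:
$S{\left(u,H \right)} = H^{2} + 3 u$ ($S{\left(u,H \right)} = 3 u + H^{2} = H^{2} + 3 u$)
$q = - \frac{36}{55}$ ($q = \frac{2}{-3 + \frac{1}{-18}} = \frac{2}{-3 - \frac{1}{18}} = \frac{2}{- \frac{55}{18}} = 2 \left(- \frac{18}{55}\right) = - \frac{36}{55} \approx -0.65455$)
$X{\left(B \right)} = 15 - B + \frac{B^{2}}{16}$ ($X{\left(B \right)} = \left(\left(\frac{B}{4}\right)^{2} + 3 \cdot 5\right) - B = \left(\left(B \frac{1}{4}\right)^{2} + 15\right) - B = \left(\left(\frac{B}{4}\right)^{2} + 15\right) - B = \left(\frac{B^{2}}{16} + 15\right) - B = \left(15 + \frac{B^{2}}{16}\right) - B = 15 - B + \frac{B^{2}}{16}$)
$\left(M + X{\left(q \right)}\right) 344 = \left(228 + \left(15 - - \frac{36}{55} + \frac{\left(- \frac{36}{55}\right)^{2}}{16}\right)\right) 344 = \left(228 + \left(15 + \frac{36}{55} + \frac{1}{16} \cdot \frac{1296}{3025}\right)\right) 344 = \left(228 + \left(15 + \frac{36}{55} + \frac{81}{3025}\right)\right) 344 = \left(228 + \frac{47436}{3025}\right) 344 = \frac{737136}{3025} \cdot 344 = \frac{253574784}{3025}$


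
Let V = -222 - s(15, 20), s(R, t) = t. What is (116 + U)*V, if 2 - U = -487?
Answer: -146410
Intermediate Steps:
U = 489 (U = 2 - 1*(-487) = 2 + 487 = 489)
V = -242 (V = -222 - 1*20 = -222 - 20 = -242)
(116 + U)*V = (116 + 489)*(-242) = 605*(-242) = -146410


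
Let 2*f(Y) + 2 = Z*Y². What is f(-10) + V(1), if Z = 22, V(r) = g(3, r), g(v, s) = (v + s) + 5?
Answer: 1108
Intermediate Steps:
g(v, s) = 5 + s + v (g(v, s) = (s + v) + 5 = 5 + s + v)
V(r) = 8 + r (V(r) = 5 + r + 3 = 8 + r)
f(Y) = -1 + 11*Y² (f(Y) = -1 + (22*Y²)/2 = -1 + 11*Y²)
f(-10) + V(1) = (-1 + 11*(-10)²) + (8 + 1) = (-1 + 11*100) + 9 = (-1 + 1100) + 9 = 1099 + 9 = 1108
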